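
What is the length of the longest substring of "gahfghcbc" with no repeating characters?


Input: "gahfghcbc"
Sliding window (track last position of each char):
  Position 0 ('g'): window [0,0] length 1 -- new best
  Position 1 ('a'): window [0,1] length 2 -- new best
  Position 2 ('h'): window [0,2] length 3 -- new best
  Position 3 ('f'): window [0,3] length 4 -- new best
  Position 4 ('g'): repeat (last at 0), move window start to 1
  Position 4 ('g'): window [1,4] length 4
  Position 5 ('h'): repeat (last at 2), move window start to 3
  Position 5 ('h'): window [3,5] length 3
  Position 6 ('c'): window [3,6] length 4
  Position 7 ('b'): window [3,7] length 5 -- new best
  Position 8 ('c'): repeat (last at 6), move window start to 7
  Position 8 ('c'): window [7,8] length 2
Longest substring with no repeats: "fghcb" with length 5

5


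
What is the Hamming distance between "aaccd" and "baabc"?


Comparing "aaccd" and "baabc" position by position:
  Position 0: 'a' vs 'b' => differ
  Position 1: 'a' vs 'a' => same
  Position 2: 'c' vs 'a' => differ
  Position 3: 'c' vs 'b' => differ
  Position 4: 'd' vs 'c' => differ
Total differences (Hamming distance): 4

4


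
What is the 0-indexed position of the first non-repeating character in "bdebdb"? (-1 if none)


Input: bdebdb
Character frequencies:
  'b': 3
  'd': 2
  'e': 1
Scanning left to right for freq == 1:
  Position 0 ('b'): freq=3, skip
  Position 1 ('d'): freq=2, skip
  Position 2 ('e'): unique! => answer = 2

2


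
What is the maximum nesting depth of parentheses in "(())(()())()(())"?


Input: "(())(()())()(())"
Tracking depth:
  Position 0 '(': depth becomes 1
  Position 1 '(': depth becomes 2
  Position 2 ')': depth becomes 1
  Position 3 ')': depth becomes 0
  Position 4 '(': depth becomes 1
  Position 5 '(': depth becomes 2
  Position 6 ')': depth becomes 1
  Position 7 '(': depth becomes 2
  Position 8 ')': depth becomes 1
  Position 9 ')': depth becomes 0
  Position 10 '(': depth becomes 1
  Position 11 ')': depth becomes 0
  Position 12 '(': depth becomes 1
  Position 13 '(': depth becomes 2
  Position 14 ')': depth becomes 1
  Position 15 ')': depth becomes 0
Maximum depth reached: 2

2


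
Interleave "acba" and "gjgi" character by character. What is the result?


Interleaving "acba" and "gjgi":
  Position 0: 'a' from first, 'g' from second => "ag"
  Position 1: 'c' from first, 'j' from second => "cj"
  Position 2: 'b' from first, 'g' from second => "bg"
  Position 3: 'a' from first, 'i' from second => "ai"
Result: agcjbgai

agcjbgai


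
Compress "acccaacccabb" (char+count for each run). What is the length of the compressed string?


Input: acccaacccabb
Runs:
  'a' x 1 => "a1"
  'c' x 3 => "c3"
  'a' x 2 => "a2"
  'c' x 3 => "c3"
  'a' x 1 => "a1"
  'b' x 2 => "b2"
Compressed: "a1c3a2c3a1b2"
Compressed length: 12

12


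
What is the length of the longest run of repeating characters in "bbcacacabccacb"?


Input: "bbcacacabccacb"
Scanning for longest run:
  Position 1 ('b'): continues run of 'b', length=2
  Position 2 ('c'): new char, reset run to 1
  Position 3 ('a'): new char, reset run to 1
  Position 4 ('c'): new char, reset run to 1
  Position 5 ('a'): new char, reset run to 1
  Position 6 ('c'): new char, reset run to 1
  Position 7 ('a'): new char, reset run to 1
  Position 8 ('b'): new char, reset run to 1
  Position 9 ('c'): new char, reset run to 1
  Position 10 ('c'): continues run of 'c', length=2
  Position 11 ('a'): new char, reset run to 1
  Position 12 ('c'): new char, reset run to 1
  Position 13 ('b'): new char, reset run to 1
Longest run: 'b' with length 2

2


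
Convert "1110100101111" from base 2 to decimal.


Input: "1110100101111" in base 2
Positional expansion:
  Digit '1' (value 1) x 2^12 = 4096
  Digit '1' (value 1) x 2^11 = 2048
  Digit '1' (value 1) x 2^10 = 1024
  Digit '0' (value 0) x 2^9 = 0
  Digit '1' (value 1) x 2^8 = 256
  Digit '0' (value 0) x 2^7 = 0
  Digit '0' (value 0) x 2^6 = 0
  Digit '1' (value 1) x 2^5 = 32
  Digit '0' (value 0) x 2^4 = 0
  Digit '1' (value 1) x 2^3 = 8
  Digit '1' (value 1) x 2^2 = 4
  Digit '1' (value 1) x 2^1 = 2
  Digit '1' (value 1) x 2^0 = 1
Sum = 7471

7471


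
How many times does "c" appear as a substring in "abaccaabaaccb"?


Searching for "c" in "abaccaabaaccb"
Scanning each position:
  Position 0: "a" => no
  Position 1: "b" => no
  Position 2: "a" => no
  Position 3: "c" => MATCH
  Position 4: "c" => MATCH
  Position 5: "a" => no
  Position 6: "a" => no
  Position 7: "b" => no
  Position 8: "a" => no
  Position 9: "a" => no
  Position 10: "c" => MATCH
  Position 11: "c" => MATCH
  Position 12: "b" => no
Total occurrences: 4

4


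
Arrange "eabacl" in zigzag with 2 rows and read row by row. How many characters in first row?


Zigzag "eabacl" into 2 rows:
Placing characters:
  'e' => row 0
  'a' => row 1
  'b' => row 0
  'a' => row 1
  'c' => row 0
  'l' => row 1
Rows:
  Row 0: "ebc"
  Row 1: "aal"
First row length: 3

3


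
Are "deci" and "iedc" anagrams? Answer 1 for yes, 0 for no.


Strings: "deci", "iedc"
Sorted first:  cdei
Sorted second: cdei
Sorted forms match => anagrams

1


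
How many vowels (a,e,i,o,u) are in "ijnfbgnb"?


Input: ijnfbgnb
Checking each character:
  'i' at position 0: vowel (running total: 1)
  'j' at position 1: consonant
  'n' at position 2: consonant
  'f' at position 3: consonant
  'b' at position 4: consonant
  'g' at position 5: consonant
  'n' at position 6: consonant
  'b' at position 7: consonant
Total vowels: 1

1


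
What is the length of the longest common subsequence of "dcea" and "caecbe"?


LCS of "dcea" and "caecbe"
DP table:
           c    a    e    c    b    e
      0    0    0    0    0    0    0
  d   0    0    0    0    0    0    0
  c   0    1    1    1    1    1    1
  e   0    1    1    2    2    2    2
  a   0    1    2    2    2    2    2
LCS length = dp[4][6] = 2

2


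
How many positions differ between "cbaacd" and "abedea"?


Comparing "cbaacd" and "abedea" position by position:
  Position 0: 'c' vs 'a' => DIFFER
  Position 1: 'b' vs 'b' => same
  Position 2: 'a' vs 'e' => DIFFER
  Position 3: 'a' vs 'd' => DIFFER
  Position 4: 'c' vs 'e' => DIFFER
  Position 5: 'd' vs 'a' => DIFFER
Positions that differ: 5

5


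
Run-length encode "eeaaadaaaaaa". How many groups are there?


Input: eeaaadaaaaaa
Scanning for consecutive runs:
  Group 1: 'e' x 2 (positions 0-1)
  Group 2: 'a' x 3 (positions 2-4)
  Group 3: 'd' x 1 (positions 5-5)
  Group 4: 'a' x 6 (positions 6-11)
Total groups: 4

4


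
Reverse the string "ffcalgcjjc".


Input: ffcalgcjjc
Reading characters right to left:
  Position 9: 'c'
  Position 8: 'j'
  Position 7: 'j'
  Position 6: 'c'
  Position 5: 'g'
  Position 4: 'l'
  Position 3: 'a'
  Position 2: 'c'
  Position 1: 'f'
  Position 0: 'f'
Reversed: cjjcglacff

cjjcglacff


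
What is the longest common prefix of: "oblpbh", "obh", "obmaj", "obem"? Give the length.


Words: oblpbh, obh, obmaj, obem
  Position 0: all 'o' => match
  Position 1: all 'b' => match
  Position 2: ('l', 'h', 'm', 'e') => mismatch, stop
LCP = "ob" (length 2)

2


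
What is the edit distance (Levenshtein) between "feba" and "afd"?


Computing edit distance: "feba" -> "afd"
DP table:
           a    f    d
      0    1    2    3
  f   1    1    1    2
  e   2    2    2    2
  b   3    3    3    3
  a   4    3    4    4
Edit distance = dp[4][3] = 4

4


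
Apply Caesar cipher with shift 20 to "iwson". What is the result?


Caesar cipher: shift "iwson" by 20
  'i' (pos 8) + 20 = pos 2 = 'c'
  'w' (pos 22) + 20 = pos 16 = 'q'
  's' (pos 18) + 20 = pos 12 = 'm'
  'o' (pos 14) + 20 = pos 8 = 'i'
  'n' (pos 13) + 20 = pos 7 = 'h'
Result: cqmih

cqmih


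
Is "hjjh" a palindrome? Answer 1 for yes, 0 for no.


Input: hjjh
Reversed: hjjh
  Compare pos 0 ('h') with pos 3 ('h'): match
  Compare pos 1 ('j') with pos 2 ('j'): match
Result: palindrome

1


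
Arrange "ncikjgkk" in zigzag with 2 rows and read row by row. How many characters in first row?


Zigzag "ncikjgkk" into 2 rows:
Placing characters:
  'n' => row 0
  'c' => row 1
  'i' => row 0
  'k' => row 1
  'j' => row 0
  'g' => row 1
  'k' => row 0
  'k' => row 1
Rows:
  Row 0: "nijk"
  Row 1: "ckgk"
First row length: 4

4


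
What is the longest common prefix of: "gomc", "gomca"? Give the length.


Words: gomc, gomca
  Position 0: all 'g' => match
  Position 1: all 'o' => match
  Position 2: all 'm' => match
  Position 3: all 'c' => match
LCP = "gomc" (length 4)

4


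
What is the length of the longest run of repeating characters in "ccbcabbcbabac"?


Input: "ccbcabbcbabac"
Scanning for longest run:
  Position 1 ('c'): continues run of 'c', length=2
  Position 2 ('b'): new char, reset run to 1
  Position 3 ('c'): new char, reset run to 1
  Position 4 ('a'): new char, reset run to 1
  Position 5 ('b'): new char, reset run to 1
  Position 6 ('b'): continues run of 'b', length=2
  Position 7 ('c'): new char, reset run to 1
  Position 8 ('b'): new char, reset run to 1
  Position 9 ('a'): new char, reset run to 1
  Position 10 ('b'): new char, reset run to 1
  Position 11 ('a'): new char, reset run to 1
  Position 12 ('c'): new char, reset run to 1
Longest run: 'c' with length 2

2


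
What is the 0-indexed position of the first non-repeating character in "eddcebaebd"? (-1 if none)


Input: eddcebaebd
Character frequencies:
  'a': 1
  'b': 2
  'c': 1
  'd': 3
  'e': 3
Scanning left to right for freq == 1:
  Position 0 ('e'): freq=3, skip
  Position 1 ('d'): freq=3, skip
  Position 2 ('d'): freq=3, skip
  Position 3 ('c'): unique! => answer = 3

3


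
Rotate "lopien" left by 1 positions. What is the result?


Input: "lopien", rotate left by 1
First 1 characters: "l"
Remaining characters: "opien"
Concatenate remaining + first: "opien" + "l" = "opienl"

opienl


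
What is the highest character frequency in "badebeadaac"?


Input: badebeadaac
Character counts:
  'a': 4
  'b': 2
  'c': 1
  'd': 2
  'e': 2
Maximum frequency: 4

4


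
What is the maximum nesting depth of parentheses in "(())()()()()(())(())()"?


Input: "(())()()()()(())(())()"
Tracking depth:
  Position 0 '(': depth becomes 1
  Position 1 '(': depth becomes 2
  Position 2 ')': depth becomes 1
  Position 3 ')': depth becomes 0
  Position 4 '(': depth becomes 1
  Position 5 ')': depth becomes 0
  Position 6 '(': depth becomes 1
  Position 7 ')': depth becomes 0
  Position 8 '(': depth becomes 1
  Position 9 ')': depth becomes 0
  Position 10 '(': depth becomes 1
  Position 11 ')': depth becomes 0
  Position 12 '(': depth becomes 1
  Position 13 '(': depth becomes 2
  Position 14 ')': depth becomes 1
  Position 15 ')': depth becomes 0
  Position 16 '(': depth becomes 1
  Position 17 '(': depth becomes 2
  Position 18 ')': depth becomes 1
  Position 19 ')': depth becomes 0
  Position 20 '(': depth becomes 1
  Position 21 ')': depth becomes 0
Maximum depth reached: 2

2


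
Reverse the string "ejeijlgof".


Input: ejeijlgof
Reading characters right to left:
  Position 8: 'f'
  Position 7: 'o'
  Position 6: 'g'
  Position 5: 'l'
  Position 4: 'j'
  Position 3: 'i'
  Position 2: 'e'
  Position 1: 'j'
  Position 0: 'e'
Reversed: fogljieje

fogljieje


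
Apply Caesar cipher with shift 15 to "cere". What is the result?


Caesar cipher: shift "cere" by 15
  'c' (pos 2) + 15 = pos 17 = 'r'
  'e' (pos 4) + 15 = pos 19 = 't'
  'r' (pos 17) + 15 = pos 6 = 'g'
  'e' (pos 4) + 15 = pos 19 = 't'
Result: rtgt

rtgt


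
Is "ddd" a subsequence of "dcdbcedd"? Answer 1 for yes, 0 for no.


Check if "ddd" is a subsequence of "dcdbcedd"
Greedy scan:
  Position 0 ('d'): matches sub[0] = 'd'
  Position 1 ('c'): no match needed
  Position 2 ('d'): matches sub[1] = 'd'
  Position 3 ('b'): no match needed
  Position 4 ('c'): no match needed
  Position 5 ('e'): no match needed
  Position 6 ('d'): matches sub[2] = 'd'
  Position 7 ('d'): no match needed
All 3 characters matched => is a subsequence

1


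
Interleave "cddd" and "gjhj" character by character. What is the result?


Interleaving "cddd" and "gjhj":
  Position 0: 'c' from first, 'g' from second => "cg"
  Position 1: 'd' from first, 'j' from second => "dj"
  Position 2: 'd' from first, 'h' from second => "dh"
  Position 3: 'd' from first, 'j' from second => "dj"
Result: cgdjdhdj

cgdjdhdj


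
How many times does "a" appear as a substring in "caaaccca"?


Searching for "a" in "caaaccca"
Scanning each position:
  Position 0: "c" => no
  Position 1: "a" => MATCH
  Position 2: "a" => MATCH
  Position 3: "a" => MATCH
  Position 4: "c" => no
  Position 5: "c" => no
  Position 6: "c" => no
  Position 7: "a" => MATCH
Total occurrences: 4

4


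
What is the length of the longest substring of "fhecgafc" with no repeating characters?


Input: "fhecgafc"
Sliding window (track last position of each char):
  Position 0 ('f'): window [0,0] length 1 -- new best
  Position 1 ('h'): window [0,1] length 2 -- new best
  Position 2 ('e'): window [0,2] length 3 -- new best
  Position 3 ('c'): window [0,3] length 4 -- new best
  Position 4 ('g'): window [0,4] length 5 -- new best
  Position 5 ('a'): window [0,5] length 6 -- new best
  Position 6 ('f'): repeat (last at 0), move window start to 1
  Position 6 ('f'): window [1,6] length 6
  Position 7 ('c'): repeat (last at 3), move window start to 4
  Position 7 ('c'): window [4,7] length 4
Longest substring with no repeats: "fhecga" with length 6

6


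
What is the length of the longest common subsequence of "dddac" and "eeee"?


LCS of "dddac" and "eeee"
DP table:
           e    e    e    e
      0    0    0    0    0
  d   0    0    0    0    0
  d   0    0    0    0    0
  d   0    0    0    0    0
  a   0    0    0    0    0
  c   0    0    0    0    0
LCS length = dp[5][4] = 0

0


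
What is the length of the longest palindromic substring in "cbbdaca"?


Input: "cbbdaca"
Checking substrings for palindromes:
  [4:7] "aca" (len 3) => palindrome
  [1:3] "bb" (len 2) => palindrome
Longest palindromic substring: "aca" with length 3

3


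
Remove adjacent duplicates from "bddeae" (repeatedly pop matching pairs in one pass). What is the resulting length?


Input: bddeae
Stack-based adjacent duplicate removal:
  Read 'b': push. Stack: b
  Read 'd': push. Stack: bd
  Read 'd': matches stack top 'd' => pop. Stack: b
  Read 'e': push. Stack: be
  Read 'a': push. Stack: bea
  Read 'e': push. Stack: beae
Final stack: "beae" (length 4)

4


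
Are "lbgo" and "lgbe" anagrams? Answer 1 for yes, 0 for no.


Strings: "lbgo", "lgbe"
Sorted first:  bglo
Sorted second: begl
Differ at position 1: 'g' vs 'e' => not anagrams

0


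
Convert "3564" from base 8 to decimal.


Input: "3564" in base 8
Positional expansion:
  Digit '3' (value 3) x 8^3 = 1536
  Digit '5' (value 5) x 8^2 = 320
  Digit '6' (value 6) x 8^1 = 48
  Digit '4' (value 4) x 8^0 = 4
Sum = 1908

1908


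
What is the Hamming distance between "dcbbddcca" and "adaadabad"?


Comparing "dcbbddcca" and "adaadabad" position by position:
  Position 0: 'd' vs 'a' => differ
  Position 1: 'c' vs 'd' => differ
  Position 2: 'b' vs 'a' => differ
  Position 3: 'b' vs 'a' => differ
  Position 4: 'd' vs 'd' => same
  Position 5: 'd' vs 'a' => differ
  Position 6: 'c' vs 'b' => differ
  Position 7: 'c' vs 'a' => differ
  Position 8: 'a' vs 'd' => differ
Total differences (Hamming distance): 8

8


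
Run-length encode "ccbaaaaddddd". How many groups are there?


Input: ccbaaaaddddd
Scanning for consecutive runs:
  Group 1: 'c' x 2 (positions 0-1)
  Group 2: 'b' x 1 (positions 2-2)
  Group 3: 'a' x 4 (positions 3-6)
  Group 4: 'd' x 5 (positions 7-11)
Total groups: 4

4


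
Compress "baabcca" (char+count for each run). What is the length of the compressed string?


Input: baabcca
Runs:
  'b' x 1 => "b1"
  'a' x 2 => "a2"
  'b' x 1 => "b1"
  'c' x 2 => "c2"
  'a' x 1 => "a1"
Compressed: "b1a2b1c2a1"
Compressed length: 10

10


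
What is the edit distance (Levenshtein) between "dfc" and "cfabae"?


Computing edit distance: "dfc" -> "cfabae"
DP table:
           c    f    a    b    a    e
      0    1    2    3    4    5    6
  d   1    1    2    3    4    5    6
  f   2    2    1    2    3    4    5
  c   3    2    2    2    3    4    5
Edit distance = dp[3][6] = 5

5


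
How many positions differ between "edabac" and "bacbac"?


Comparing "edabac" and "bacbac" position by position:
  Position 0: 'e' vs 'b' => DIFFER
  Position 1: 'd' vs 'a' => DIFFER
  Position 2: 'a' vs 'c' => DIFFER
  Position 3: 'b' vs 'b' => same
  Position 4: 'a' vs 'a' => same
  Position 5: 'c' vs 'c' => same
Positions that differ: 3

3


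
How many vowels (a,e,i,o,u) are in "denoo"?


Input: denoo
Checking each character:
  'd' at position 0: consonant
  'e' at position 1: vowel (running total: 1)
  'n' at position 2: consonant
  'o' at position 3: vowel (running total: 2)
  'o' at position 4: vowel (running total: 3)
Total vowels: 3

3


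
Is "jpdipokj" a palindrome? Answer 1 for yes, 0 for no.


Input: jpdipokj
Reversed: jkopidpj
  Compare pos 0 ('j') with pos 7 ('j'): match
  Compare pos 1 ('p') with pos 6 ('k'): MISMATCH
  Compare pos 2 ('d') with pos 5 ('o'): MISMATCH
  Compare pos 3 ('i') with pos 4 ('p'): MISMATCH
Result: not a palindrome

0


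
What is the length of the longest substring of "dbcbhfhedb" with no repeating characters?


Input: "dbcbhfhedb"
Sliding window (track last position of each char):
  Position 0 ('d'): window [0,0] length 1 -- new best
  Position 1 ('b'): window [0,1] length 2 -- new best
  Position 2 ('c'): window [0,2] length 3 -- new best
  Position 3 ('b'): repeat (last at 1), move window start to 2
  Position 3 ('b'): window [2,3] length 2
  Position 4 ('h'): window [2,4] length 3
  Position 5 ('f'): window [2,5] length 4 -- new best
  Position 6 ('h'): repeat (last at 4), move window start to 5
  Position 6 ('h'): window [5,6] length 2
  Position 7 ('e'): window [5,7] length 3
  Position 8 ('d'): window [5,8] length 4
  Position 9 ('b'): window [5,9] length 5 -- new best
Longest substring with no repeats: "fhedb" with length 5

5


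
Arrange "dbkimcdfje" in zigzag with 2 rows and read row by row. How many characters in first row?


Zigzag "dbkimcdfje" into 2 rows:
Placing characters:
  'd' => row 0
  'b' => row 1
  'k' => row 0
  'i' => row 1
  'm' => row 0
  'c' => row 1
  'd' => row 0
  'f' => row 1
  'j' => row 0
  'e' => row 1
Rows:
  Row 0: "dkmdj"
  Row 1: "bicfe"
First row length: 5

5


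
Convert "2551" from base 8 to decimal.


Input: "2551" in base 8
Positional expansion:
  Digit '2' (value 2) x 8^3 = 1024
  Digit '5' (value 5) x 8^2 = 320
  Digit '5' (value 5) x 8^1 = 40
  Digit '1' (value 1) x 8^0 = 1
Sum = 1385

1385


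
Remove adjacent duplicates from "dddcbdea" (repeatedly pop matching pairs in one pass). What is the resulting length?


Input: dddcbdea
Stack-based adjacent duplicate removal:
  Read 'd': push. Stack: d
  Read 'd': matches stack top 'd' => pop. Stack: (empty)
  Read 'd': push. Stack: d
  Read 'c': push. Stack: dc
  Read 'b': push. Stack: dcb
  Read 'd': push. Stack: dcbd
  Read 'e': push. Stack: dcbde
  Read 'a': push. Stack: dcbdea
Final stack: "dcbdea" (length 6)

6


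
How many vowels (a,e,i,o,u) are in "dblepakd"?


Input: dblepakd
Checking each character:
  'd' at position 0: consonant
  'b' at position 1: consonant
  'l' at position 2: consonant
  'e' at position 3: vowel (running total: 1)
  'p' at position 4: consonant
  'a' at position 5: vowel (running total: 2)
  'k' at position 6: consonant
  'd' at position 7: consonant
Total vowels: 2

2


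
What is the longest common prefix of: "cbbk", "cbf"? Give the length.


Words: cbbk, cbf
  Position 0: all 'c' => match
  Position 1: all 'b' => match
  Position 2: ('b', 'f') => mismatch, stop
LCP = "cb" (length 2)

2


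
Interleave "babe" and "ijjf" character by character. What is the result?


Interleaving "babe" and "ijjf":
  Position 0: 'b' from first, 'i' from second => "bi"
  Position 1: 'a' from first, 'j' from second => "aj"
  Position 2: 'b' from first, 'j' from second => "bj"
  Position 3: 'e' from first, 'f' from second => "ef"
Result: biajbjef

biajbjef


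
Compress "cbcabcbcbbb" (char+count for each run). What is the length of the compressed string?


Input: cbcabcbcbbb
Runs:
  'c' x 1 => "c1"
  'b' x 1 => "b1"
  'c' x 1 => "c1"
  'a' x 1 => "a1"
  'b' x 1 => "b1"
  'c' x 1 => "c1"
  'b' x 1 => "b1"
  'c' x 1 => "c1"
  'b' x 3 => "b3"
Compressed: "c1b1c1a1b1c1b1c1b3"
Compressed length: 18

18


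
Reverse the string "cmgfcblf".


Input: cmgfcblf
Reading characters right to left:
  Position 7: 'f'
  Position 6: 'l'
  Position 5: 'b'
  Position 4: 'c'
  Position 3: 'f'
  Position 2: 'g'
  Position 1: 'm'
  Position 0: 'c'
Reversed: flbcfgmc

flbcfgmc


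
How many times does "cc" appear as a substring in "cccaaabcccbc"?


Searching for "cc" in "cccaaabcccbc"
Scanning each position:
  Position 0: "cc" => MATCH
  Position 1: "cc" => MATCH
  Position 2: "ca" => no
  Position 3: "aa" => no
  Position 4: "aa" => no
  Position 5: "ab" => no
  Position 6: "bc" => no
  Position 7: "cc" => MATCH
  Position 8: "cc" => MATCH
  Position 9: "cb" => no
  Position 10: "bc" => no
Total occurrences: 4

4


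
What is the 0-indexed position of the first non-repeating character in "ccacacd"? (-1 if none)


Input: ccacacd
Character frequencies:
  'a': 2
  'c': 4
  'd': 1
Scanning left to right for freq == 1:
  Position 0 ('c'): freq=4, skip
  Position 1 ('c'): freq=4, skip
  Position 2 ('a'): freq=2, skip
  Position 3 ('c'): freq=4, skip
  Position 4 ('a'): freq=2, skip
  Position 5 ('c'): freq=4, skip
  Position 6 ('d'): unique! => answer = 6

6


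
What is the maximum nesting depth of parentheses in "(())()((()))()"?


Input: "(())()((()))()"
Tracking depth:
  Position 0 '(': depth becomes 1
  Position 1 '(': depth becomes 2
  Position 2 ')': depth becomes 1
  Position 3 ')': depth becomes 0
  Position 4 '(': depth becomes 1
  Position 5 ')': depth becomes 0
  Position 6 '(': depth becomes 1
  Position 7 '(': depth becomes 2
  Position 8 '(': depth becomes 3
  Position 9 ')': depth becomes 2
  Position 10 ')': depth becomes 1
  Position 11 ')': depth becomes 0
  Position 12 '(': depth becomes 1
  Position 13 ')': depth becomes 0
Maximum depth reached: 3

3


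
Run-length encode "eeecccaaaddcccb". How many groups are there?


Input: eeecccaaaddcccb
Scanning for consecutive runs:
  Group 1: 'e' x 3 (positions 0-2)
  Group 2: 'c' x 3 (positions 3-5)
  Group 3: 'a' x 3 (positions 6-8)
  Group 4: 'd' x 2 (positions 9-10)
  Group 5: 'c' x 3 (positions 11-13)
  Group 6: 'b' x 1 (positions 14-14)
Total groups: 6

6


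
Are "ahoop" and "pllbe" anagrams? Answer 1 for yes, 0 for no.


Strings: "ahoop", "pllbe"
Sorted first:  ahoop
Sorted second: bellp
Differ at position 0: 'a' vs 'b' => not anagrams

0


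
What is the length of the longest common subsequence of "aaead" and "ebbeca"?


LCS of "aaead" and "ebbeca"
DP table:
           e    b    b    e    c    a
      0    0    0    0    0    0    0
  a   0    0    0    0    0    0    1
  a   0    0    0    0    0    0    1
  e   0    1    1    1    1    1    1
  a   0    1    1    1    1    1    2
  d   0    1    1    1    1    1    2
LCS length = dp[5][6] = 2

2


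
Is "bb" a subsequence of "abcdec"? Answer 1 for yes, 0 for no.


Check if "bb" is a subsequence of "abcdec"
Greedy scan:
  Position 0 ('a'): no match needed
  Position 1 ('b'): matches sub[0] = 'b'
  Position 2 ('c'): no match needed
  Position 3 ('d'): no match needed
  Position 4 ('e'): no match needed
  Position 5 ('c'): no match needed
Only matched 1/2 characters => not a subsequence

0


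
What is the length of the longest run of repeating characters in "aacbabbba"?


Input: "aacbabbba"
Scanning for longest run:
  Position 1 ('a'): continues run of 'a', length=2
  Position 2 ('c'): new char, reset run to 1
  Position 3 ('b'): new char, reset run to 1
  Position 4 ('a'): new char, reset run to 1
  Position 5 ('b'): new char, reset run to 1
  Position 6 ('b'): continues run of 'b', length=2
  Position 7 ('b'): continues run of 'b', length=3
  Position 8 ('a'): new char, reset run to 1
Longest run: 'b' with length 3

3


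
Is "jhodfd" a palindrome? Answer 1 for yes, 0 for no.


Input: jhodfd
Reversed: dfdohj
  Compare pos 0 ('j') with pos 5 ('d'): MISMATCH
  Compare pos 1 ('h') with pos 4 ('f'): MISMATCH
  Compare pos 2 ('o') with pos 3 ('d'): MISMATCH
Result: not a palindrome

0


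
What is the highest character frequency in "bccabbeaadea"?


Input: bccabbeaadea
Character counts:
  'a': 4
  'b': 3
  'c': 2
  'd': 1
  'e': 2
Maximum frequency: 4

4


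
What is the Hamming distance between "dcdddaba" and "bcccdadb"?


Comparing "dcdddaba" and "bcccdadb" position by position:
  Position 0: 'd' vs 'b' => differ
  Position 1: 'c' vs 'c' => same
  Position 2: 'd' vs 'c' => differ
  Position 3: 'd' vs 'c' => differ
  Position 4: 'd' vs 'd' => same
  Position 5: 'a' vs 'a' => same
  Position 6: 'b' vs 'd' => differ
  Position 7: 'a' vs 'b' => differ
Total differences (Hamming distance): 5

5


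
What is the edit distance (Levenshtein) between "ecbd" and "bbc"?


Computing edit distance: "ecbd" -> "bbc"
DP table:
           b    b    c
      0    1    2    3
  e   1    1    2    3
  c   2    2    2    2
  b   3    2    2    3
  d   4    3    3    3
Edit distance = dp[4][3] = 3

3


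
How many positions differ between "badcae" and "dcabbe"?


Comparing "badcae" and "dcabbe" position by position:
  Position 0: 'b' vs 'd' => DIFFER
  Position 1: 'a' vs 'c' => DIFFER
  Position 2: 'd' vs 'a' => DIFFER
  Position 3: 'c' vs 'b' => DIFFER
  Position 4: 'a' vs 'b' => DIFFER
  Position 5: 'e' vs 'e' => same
Positions that differ: 5

5


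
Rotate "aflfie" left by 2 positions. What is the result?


Input: "aflfie", rotate left by 2
First 2 characters: "af"
Remaining characters: "lfie"
Concatenate remaining + first: "lfie" + "af" = "lfieaf"

lfieaf


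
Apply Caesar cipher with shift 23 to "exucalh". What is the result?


Caesar cipher: shift "exucalh" by 23
  'e' (pos 4) + 23 = pos 1 = 'b'
  'x' (pos 23) + 23 = pos 20 = 'u'
  'u' (pos 20) + 23 = pos 17 = 'r'
  'c' (pos 2) + 23 = pos 25 = 'z'
  'a' (pos 0) + 23 = pos 23 = 'x'
  'l' (pos 11) + 23 = pos 8 = 'i'
  'h' (pos 7) + 23 = pos 4 = 'e'
Result: burzxie

burzxie


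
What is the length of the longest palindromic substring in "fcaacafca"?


Input: "fcaacafca"
Checking substrings for palindromes:
  [1:5] "caac" (len 4) => palindrome
  [3:6] "aca" (len 3) => palindrome
  [2:4] "aa" (len 2) => palindrome
Longest palindromic substring: "caac" with length 4

4


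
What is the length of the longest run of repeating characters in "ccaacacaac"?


Input: "ccaacacaac"
Scanning for longest run:
  Position 1 ('c'): continues run of 'c', length=2
  Position 2 ('a'): new char, reset run to 1
  Position 3 ('a'): continues run of 'a', length=2
  Position 4 ('c'): new char, reset run to 1
  Position 5 ('a'): new char, reset run to 1
  Position 6 ('c'): new char, reset run to 1
  Position 7 ('a'): new char, reset run to 1
  Position 8 ('a'): continues run of 'a', length=2
  Position 9 ('c'): new char, reset run to 1
Longest run: 'c' with length 2

2


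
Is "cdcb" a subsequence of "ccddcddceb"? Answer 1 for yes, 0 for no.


Check if "cdcb" is a subsequence of "ccddcddceb"
Greedy scan:
  Position 0 ('c'): matches sub[0] = 'c'
  Position 1 ('c'): no match needed
  Position 2 ('d'): matches sub[1] = 'd'
  Position 3 ('d'): no match needed
  Position 4 ('c'): matches sub[2] = 'c'
  Position 5 ('d'): no match needed
  Position 6 ('d'): no match needed
  Position 7 ('c'): no match needed
  Position 8 ('e'): no match needed
  Position 9 ('b'): matches sub[3] = 'b'
All 4 characters matched => is a subsequence

1


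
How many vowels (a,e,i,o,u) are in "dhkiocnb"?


Input: dhkiocnb
Checking each character:
  'd' at position 0: consonant
  'h' at position 1: consonant
  'k' at position 2: consonant
  'i' at position 3: vowel (running total: 1)
  'o' at position 4: vowel (running total: 2)
  'c' at position 5: consonant
  'n' at position 6: consonant
  'b' at position 7: consonant
Total vowels: 2

2


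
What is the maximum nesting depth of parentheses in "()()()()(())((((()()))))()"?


Input: "()()()()(())((((()()))))()"
Tracking depth:
  Position 0 '(': depth becomes 1
  Position 1 ')': depth becomes 0
  Position 2 '(': depth becomes 1
  Position 3 ')': depth becomes 0
  Position 4 '(': depth becomes 1
  Position 5 ')': depth becomes 0
  Position 6 '(': depth becomes 1
  Position 7 ')': depth becomes 0
  Position 8 '(': depth becomes 1
  Position 9 '(': depth becomes 2
  Position 10 ')': depth becomes 1
  Position 11 ')': depth becomes 0
  Position 12 '(': depth becomes 1
  Position 13 '(': depth becomes 2
  Position 14 '(': depth becomes 3
  Position 15 '(': depth becomes 4
  Position 16 '(': depth becomes 5
  Position 17 ')': depth becomes 4
  Position 18 '(': depth becomes 5
  Position 19 ')': depth becomes 4
  Position 20 ')': depth becomes 3
  Position 21 ')': depth becomes 2
  Position 22 ')': depth becomes 1
  Position 23 ')': depth becomes 0
  Position 24 '(': depth becomes 1
  Position 25 ')': depth becomes 0
Maximum depth reached: 5

5


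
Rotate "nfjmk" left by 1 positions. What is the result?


Input: "nfjmk", rotate left by 1
First 1 characters: "n"
Remaining characters: "fjmk"
Concatenate remaining + first: "fjmk" + "n" = "fjmkn"

fjmkn


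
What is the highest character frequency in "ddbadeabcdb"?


Input: ddbadeabcdb
Character counts:
  'a': 2
  'b': 3
  'c': 1
  'd': 4
  'e': 1
Maximum frequency: 4

4


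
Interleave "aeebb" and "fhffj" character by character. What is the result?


Interleaving "aeebb" and "fhffj":
  Position 0: 'a' from first, 'f' from second => "af"
  Position 1: 'e' from first, 'h' from second => "eh"
  Position 2: 'e' from first, 'f' from second => "ef"
  Position 3: 'b' from first, 'f' from second => "bf"
  Position 4: 'b' from first, 'j' from second => "bj"
Result: afehefbfbj

afehefbfbj


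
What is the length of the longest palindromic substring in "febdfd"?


Input: "febdfd"
Checking substrings for palindromes:
  [3:6] "dfd" (len 3) => palindrome
Longest palindromic substring: "dfd" with length 3

3


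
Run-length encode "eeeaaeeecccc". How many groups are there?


Input: eeeaaeeecccc
Scanning for consecutive runs:
  Group 1: 'e' x 3 (positions 0-2)
  Group 2: 'a' x 2 (positions 3-4)
  Group 3: 'e' x 3 (positions 5-7)
  Group 4: 'c' x 4 (positions 8-11)
Total groups: 4

4


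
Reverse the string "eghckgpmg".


Input: eghckgpmg
Reading characters right to left:
  Position 8: 'g'
  Position 7: 'm'
  Position 6: 'p'
  Position 5: 'g'
  Position 4: 'k'
  Position 3: 'c'
  Position 2: 'h'
  Position 1: 'g'
  Position 0: 'e'
Reversed: gmpgkchge

gmpgkchge


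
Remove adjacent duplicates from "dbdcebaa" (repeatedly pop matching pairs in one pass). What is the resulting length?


Input: dbdcebaa
Stack-based adjacent duplicate removal:
  Read 'd': push. Stack: d
  Read 'b': push. Stack: db
  Read 'd': push. Stack: dbd
  Read 'c': push. Stack: dbdc
  Read 'e': push. Stack: dbdce
  Read 'b': push. Stack: dbdceb
  Read 'a': push. Stack: dbdceba
  Read 'a': matches stack top 'a' => pop. Stack: dbdceb
Final stack: "dbdceb" (length 6)

6


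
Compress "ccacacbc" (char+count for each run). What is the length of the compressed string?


Input: ccacacbc
Runs:
  'c' x 2 => "c2"
  'a' x 1 => "a1"
  'c' x 1 => "c1"
  'a' x 1 => "a1"
  'c' x 1 => "c1"
  'b' x 1 => "b1"
  'c' x 1 => "c1"
Compressed: "c2a1c1a1c1b1c1"
Compressed length: 14

14


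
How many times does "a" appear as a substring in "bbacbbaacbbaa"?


Searching for "a" in "bbacbbaacbbaa"
Scanning each position:
  Position 0: "b" => no
  Position 1: "b" => no
  Position 2: "a" => MATCH
  Position 3: "c" => no
  Position 4: "b" => no
  Position 5: "b" => no
  Position 6: "a" => MATCH
  Position 7: "a" => MATCH
  Position 8: "c" => no
  Position 9: "b" => no
  Position 10: "b" => no
  Position 11: "a" => MATCH
  Position 12: "a" => MATCH
Total occurrences: 5

5


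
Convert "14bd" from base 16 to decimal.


Input: "14bd" in base 16
Positional expansion:
  Digit '1' (value 1) x 16^3 = 4096
  Digit '4' (value 4) x 16^2 = 1024
  Digit 'b' (value 11) x 16^1 = 176
  Digit 'd' (value 13) x 16^0 = 13
Sum = 5309

5309


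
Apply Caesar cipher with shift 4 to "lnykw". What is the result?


Caesar cipher: shift "lnykw" by 4
  'l' (pos 11) + 4 = pos 15 = 'p'
  'n' (pos 13) + 4 = pos 17 = 'r'
  'y' (pos 24) + 4 = pos 2 = 'c'
  'k' (pos 10) + 4 = pos 14 = 'o'
  'w' (pos 22) + 4 = pos 0 = 'a'
Result: prcoa

prcoa


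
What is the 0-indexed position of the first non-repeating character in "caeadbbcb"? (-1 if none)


Input: caeadbbcb
Character frequencies:
  'a': 2
  'b': 3
  'c': 2
  'd': 1
  'e': 1
Scanning left to right for freq == 1:
  Position 0 ('c'): freq=2, skip
  Position 1 ('a'): freq=2, skip
  Position 2 ('e'): unique! => answer = 2

2


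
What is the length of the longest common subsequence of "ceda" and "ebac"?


LCS of "ceda" and "ebac"
DP table:
           e    b    a    c
      0    0    0    0    0
  c   0    0    0    0    1
  e   0    1    1    1    1
  d   0    1    1    1    1
  a   0    1    1    2    2
LCS length = dp[4][4] = 2

2


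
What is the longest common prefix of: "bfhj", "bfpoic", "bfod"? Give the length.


Words: bfhj, bfpoic, bfod
  Position 0: all 'b' => match
  Position 1: all 'f' => match
  Position 2: ('h', 'p', 'o') => mismatch, stop
LCP = "bf" (length 2)

2


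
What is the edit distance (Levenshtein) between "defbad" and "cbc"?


Computing edit distance: "defbad" -> "cbc"
DP table:
           c    b    c
      0    1    2    3
  d   1    1    2    3
  e   2    2    2    3
  f   3    3    3    3
  b   4    4    3    4
  a   5    5    4    4
  d   6    6    5    5
Edit distance = dp[6][3] = 5

5


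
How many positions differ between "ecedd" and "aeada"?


Comparing "ecedd" and "aeada" position by position:
  Position 0: 'e' vs 'a' => DIFFER
  Position 1: 'c' vs 'e' => DIFFER
  Position 2: 'e' vs 'a' => DIFFER
  Position 3: 'd' vs 'd' => same
  Position 4: 'd' vs 'a' => DIFFER
Positions that differ: 4

4


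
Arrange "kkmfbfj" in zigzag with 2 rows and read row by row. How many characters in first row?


Zigzag "kkmfbfj" into 2 rows:
Placing characters:
  'k' => row 0
  'k' => row 1
  'm' => row 0
  'f' => row 1
  'b' => row 0
  'f' => row 1
  'j' => row 0
Rows:
  Row 0: "kmbj"
  Row 1: "kff"
First row length: 4

4


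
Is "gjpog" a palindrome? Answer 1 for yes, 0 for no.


Input: gjpog
Reversed: gopjg
  Compare pos 0 ('g') with pos 4 ('g'): match
  Compare pos 1 ('j') with pos 3 ('o'): MISMATCH
Result: not a palindrome

0


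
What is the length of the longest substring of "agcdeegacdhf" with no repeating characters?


Input: "agcdeegacdhf"
Sliding window (track last position of each char):
  Position 0 ('a'): window [0,0] length 1 -- new best
  Position 1 ('g'): window [0,1] length 2 -- new best
  Position 2 ('c'): window [0,2] length 3 -- new best
  Position 3 ('d'): window [0,3] length 4 -- new best
  Position 4 ('e'): window [0,4] length 5 -- new best
  Position 5 ('e'): repeat (last at 4), move window start to 5
  Position 5 ('e'): window [5,5] length 1
  Position 6 ('g'): window [5,6] length 2
  Position 7 ('a'): window [5,7] length 3
  Position 8 ('c'): window [5,8] length 4
  Position 9 ('d'): window [5,9] length 5
  Position 10 ('h'): window [5,10] length 6 -- new best
  Position 11 ('f'): window [5,11] length 7 -- new best
Longest substring with no repeats: "egacdhf" with length 7

7


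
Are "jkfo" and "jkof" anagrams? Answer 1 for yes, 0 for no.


Strings: "jkfo", "jkof"
Sorted first:  fjko
Sorted second: fjko
Sorted forms match => anagrams

1


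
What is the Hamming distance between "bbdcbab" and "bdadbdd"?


Comparing "bbdcbab" and "bdadbdd" position by position:
  Position 0: 'b' vs 'b' => same
  Position 1: 'b' vs 'd' => differ
  Position 2: 'd' vs 'a' => differ
  Position 3: 'c' vs 'd' => differ
  Position 4: 'b' vs 'b' => same
  Position 5: 'a' vs 'd' => differ
  Position 6: 'b' vs 'd' => differ
Total differences (Hamming distance): 5

5


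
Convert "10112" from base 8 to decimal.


Input: "10112" in base 8
Positional expansion:
  Digit '1' (value 1) x 8^4 = 4096
  Digit '0' (value 0) x 8^3 = 0
  Digit '1' (value 1) x 8^2 = 64
  Digit '1' (value 1) x 8^1 = 8
  Digit '2' (value 2) x 8^0 = 2
Sum = 4170

4170


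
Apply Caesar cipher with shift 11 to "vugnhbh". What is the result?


Caesar cipher: shift "vugnhbh" by 11
  'v' (pos 21) + 11 = pos 6 = 'g'
  'u' (pos 20) + 11 = pos 5 = 'f'
  'g' (pos 6) + 11 = pos 17 = 'r'
  'n' (pos 13) + 11 = pos 24 = 'y'
  'h' (pos 7) + 11 = pos 18 = 's'
  'b' (pos 1) + 11 = pos 12 = 'm'
  'h' (pos 7) + 11 = pos 18 = 's'
Result: gfrysms

gfrysms


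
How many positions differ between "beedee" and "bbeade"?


Comparing "beedee" and "bbeade" position by position:
  Position 0: 'b' vs 'b' => same
  Position 1: 'e' vs 'b' => DIFFER
  Position 2: 'e' vs 'e' => same
  Position 3: 'd' vs 'a' => DIFFER
  Position 4: 'e' vs 'd' => DIFFER
  Position 5: 'e' vs 'e' => same
Positions that differ: 3

3


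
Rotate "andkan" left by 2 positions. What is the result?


Input: "andkan", rotate left by 2
First 2 characters: "an"
Remaining characters: "dkan"
Concatenate remaining + first: "dkan" + "an" = "dkanan"

dkanan


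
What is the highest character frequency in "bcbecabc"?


Input: bcbecabc
Character counts:
  'a': 1
  'b': 3
  'c': 3
  'e': 1
Maximum frequency: 3

3


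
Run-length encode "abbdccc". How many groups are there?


Input: abbdccc
Scanning for consecutive runs:
  Group 1: 'a' x 1 (positions 0-0)
  Group 2: 'b' x 2 (positions 1-2)
  Group 3: 'd' x 1 (positions 3-3)
  Group 4: 'c' x 3 (positions 4-6)
Total groups: 4

4


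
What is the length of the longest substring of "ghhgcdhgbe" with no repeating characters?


Input: "ghhgcdhgbe"
Sliding window (track last position of each char):
  Position 0 ('g'): window [0,0] length 1 -- new best
  Position 1 ('h'): window [0,1] length 2 -- new best
  Position 2 ('h'): repeat (last at 1), move window start to 2
  Position 2 ('h'): window [2,2] length 1
  Position 3 ('g'): window [2,3] length 2
  Position 4 ('c'): window [2,4] length 3 -- new best
  Position 5 ('d'): window [2,5] length 4 -- new best
  Position 6 ('h'): repeat (last at 2), move window start to 3
  Position 6 ('h'): window [3,6] length 4
  Position 7 ('g'): repeat (last at 3), move window start to 4
  Position 7 ('g'): window [4,7] length 4
  Position 8 ('b'): window [4,8] length 5 -- new best
  Position 9 ('e'): window [4,9] length 6 -- new best
Longest substring with no repeats: "cdhgbe" with length 6

6


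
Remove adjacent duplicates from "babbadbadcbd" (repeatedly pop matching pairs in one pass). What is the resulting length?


Input: babbadbadcbd
Stack-based adjacent duplicate removal:
  Read 'b': push. Stack: b
  Read 'a': push. Stack: ba
  Read 'b': push. Stack: bab
  Read 'b': matches stack top 'b' => pop. Stack: ba
  Read 'a': matches stack top 'a' => pop. Stack: b
  Read 'd': push. Stack: bd
  Read 'b': push. Stack: bdb
  Read 'a': push. Stack: bdba
  Read 'd': push. Stack: bdbad
  Read 'c': push. Stack: bdbadc
  Read 'b': push. Stack: bdbadcb
  Read 'd': push. Stack: bdbadcbd
Final stack: "bdbadcbd" (length 8)

8


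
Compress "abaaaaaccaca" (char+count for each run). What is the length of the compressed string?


Input: abaaaaaccaca
Runs:
  'a' x 1 => "a1"
  'b' x 1 => "b1"
  'a' x 5 => "a5"
  'c' x 2 => "c2"
  'a' x 1 => "a1"
  'c' x 1 => "c1"
  'a' x 1 => "a1"
Compressed: "a1b1a5c2a1c1a1"
Compressed length: 14

14


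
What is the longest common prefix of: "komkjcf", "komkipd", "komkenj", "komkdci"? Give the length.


Words: komkjcf, komkipd, komkenj, komkdci
  Position 0: all 'k' => match
  Position 1: all 'o' => match
  Position 2: all 'm' => match
  Position 3: all 'k' => match
  Position 4: ('j', 'i', 'e', 'd') => mismatch, stop
LCP = "komk" (length 4)

4
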